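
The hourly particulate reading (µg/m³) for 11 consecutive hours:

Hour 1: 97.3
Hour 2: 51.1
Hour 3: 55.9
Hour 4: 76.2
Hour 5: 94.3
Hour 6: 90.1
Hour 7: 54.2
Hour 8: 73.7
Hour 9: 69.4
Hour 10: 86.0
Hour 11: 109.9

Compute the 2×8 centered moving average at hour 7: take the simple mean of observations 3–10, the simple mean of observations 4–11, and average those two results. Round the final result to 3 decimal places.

Sum over 3–10: 55.9 + 76.2 + 94.3 + 90.1 + 54.2 + 73.7 + 69.4 + 86.0 = 599.8
Sum over 4–11: 76.2 + 94.3 + 90.1 + 54.2 + 73.7 + 69.4 + 86.0 + 109.9 = 653.8
CMA at t=7 = (599.8 + 653.8) / (2·8) = 1253.6 / 16 = 78.350

78.350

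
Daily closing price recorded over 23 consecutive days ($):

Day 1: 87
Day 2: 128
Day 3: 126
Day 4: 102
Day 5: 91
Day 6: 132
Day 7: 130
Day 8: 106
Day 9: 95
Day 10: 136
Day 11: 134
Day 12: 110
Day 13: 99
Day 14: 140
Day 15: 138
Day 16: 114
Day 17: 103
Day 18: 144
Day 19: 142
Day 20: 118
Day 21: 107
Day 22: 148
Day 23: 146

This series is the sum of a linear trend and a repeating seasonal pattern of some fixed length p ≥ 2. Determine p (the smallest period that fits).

First differences y_{t+1} − y_t: 41, -2, -24, -11, 41, -2, -24, -11, 41, -2, …
The difference pattern repeats every 4 terms and not for any smaller step, so p = 4.

4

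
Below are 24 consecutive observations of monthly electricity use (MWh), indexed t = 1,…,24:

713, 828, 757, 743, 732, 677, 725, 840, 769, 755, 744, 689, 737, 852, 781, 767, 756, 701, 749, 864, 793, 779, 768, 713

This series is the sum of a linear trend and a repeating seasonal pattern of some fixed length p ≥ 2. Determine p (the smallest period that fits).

First differences y_{t+1} − y_t: 115, -71, -14, -11, -55, 48, 115, -71, -14, -11, -55, 48, 115, -71, …
The difference pattern repeats every 6 terms and not for any smaller step, so p = 6.

6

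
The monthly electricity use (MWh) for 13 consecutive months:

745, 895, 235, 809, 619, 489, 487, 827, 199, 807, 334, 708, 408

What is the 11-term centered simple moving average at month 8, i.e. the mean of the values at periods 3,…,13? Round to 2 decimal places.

Sum of periods 3–13: 235 + 809 + 619 + 489 + 487 + 827 + 199 + 807 + 334 + 708 + 408 = 5922
Divide by 11: 5922 / 11 = 538.36

538.36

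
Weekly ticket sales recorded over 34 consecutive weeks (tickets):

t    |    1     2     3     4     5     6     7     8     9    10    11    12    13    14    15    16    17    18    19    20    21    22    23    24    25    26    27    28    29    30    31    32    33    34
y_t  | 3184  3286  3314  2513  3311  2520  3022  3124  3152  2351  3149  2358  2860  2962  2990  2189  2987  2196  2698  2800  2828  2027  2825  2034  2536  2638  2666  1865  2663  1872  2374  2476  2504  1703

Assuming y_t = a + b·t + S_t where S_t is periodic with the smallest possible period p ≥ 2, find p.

6

First differences y_{t+1} − y_t: 102, 28, -801, 798, -791, 502, 102, 28, -801, 798, -791, 502, 102, 28, …
The difference pattern repeats every 6 terms and not for any smaller step, so p = 6.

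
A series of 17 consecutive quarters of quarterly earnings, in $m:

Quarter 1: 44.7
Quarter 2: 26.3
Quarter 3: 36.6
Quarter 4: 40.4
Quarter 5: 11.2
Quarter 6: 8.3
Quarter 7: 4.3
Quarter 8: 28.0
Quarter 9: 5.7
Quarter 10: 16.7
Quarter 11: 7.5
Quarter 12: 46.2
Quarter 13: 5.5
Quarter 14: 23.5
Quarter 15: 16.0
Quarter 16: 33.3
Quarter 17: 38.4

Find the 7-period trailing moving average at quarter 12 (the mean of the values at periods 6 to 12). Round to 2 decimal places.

Sum of periods 6–12: 8.3 + 4.3 + 28.0 + 5.7 + 16.7 + 7.5 + 46.2 = 116.7
Divide by 7: 116.7 / 7 = 16.67

16.67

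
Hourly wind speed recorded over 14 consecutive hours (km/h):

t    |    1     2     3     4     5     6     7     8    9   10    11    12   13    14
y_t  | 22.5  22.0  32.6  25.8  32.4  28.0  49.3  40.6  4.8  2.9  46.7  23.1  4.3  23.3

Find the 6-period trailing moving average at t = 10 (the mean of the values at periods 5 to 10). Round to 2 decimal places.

26.33

Sum of periods 5–10: 32.4 + 28.0 + 49.3 + 40.6 + 4.8 + 2.9 = 158.0
Divide by 6: 158.0 / 6 = 26.33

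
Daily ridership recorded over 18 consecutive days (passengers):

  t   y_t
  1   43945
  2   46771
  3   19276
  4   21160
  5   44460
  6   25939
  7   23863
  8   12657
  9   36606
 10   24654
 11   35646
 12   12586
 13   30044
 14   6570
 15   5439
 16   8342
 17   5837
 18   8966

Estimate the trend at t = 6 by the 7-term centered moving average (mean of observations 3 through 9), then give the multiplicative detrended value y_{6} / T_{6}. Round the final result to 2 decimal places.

0.99

Trend T_6 = (19276 + 21160 + 44460 + 25939 + 23863 + 12657 + 36606) / 7 = 183961/7 = 26280.1429
Ratio to trend: 25939 / 26280.1429 = 0.99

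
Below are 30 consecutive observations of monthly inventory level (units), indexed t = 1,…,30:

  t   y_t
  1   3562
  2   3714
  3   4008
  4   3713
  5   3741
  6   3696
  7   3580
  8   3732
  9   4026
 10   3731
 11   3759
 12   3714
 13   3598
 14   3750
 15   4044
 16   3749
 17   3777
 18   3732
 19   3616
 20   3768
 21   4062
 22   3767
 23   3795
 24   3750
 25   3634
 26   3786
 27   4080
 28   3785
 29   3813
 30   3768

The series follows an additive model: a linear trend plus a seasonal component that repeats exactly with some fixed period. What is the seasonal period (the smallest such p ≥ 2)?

6

First differences y_{t+1} − y_t: 152, 294, -295, 28, -45, -116, 152, 294, -295, 28, -45, -116, 152, 294, …
The difference pattern repeats every 6 terms and not for any smaller step, so p = 6.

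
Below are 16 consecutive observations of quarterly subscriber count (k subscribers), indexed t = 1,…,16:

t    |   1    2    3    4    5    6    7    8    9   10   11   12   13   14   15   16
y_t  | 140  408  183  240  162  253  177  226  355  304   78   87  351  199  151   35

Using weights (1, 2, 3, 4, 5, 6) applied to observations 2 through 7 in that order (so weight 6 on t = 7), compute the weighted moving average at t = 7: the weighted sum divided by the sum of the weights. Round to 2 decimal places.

212.81

Weighted sum: 1·408 + 2·183 + 3·240 + 4·162 + 5·253 + 6·177 = 408 + 366 + 720 + 648 + 1265 + 1062 = 4469
Weight total: 1 + 2 + 3 + 4 + 5 + 6 = 21
WMA = 4469 / 21 = 212.81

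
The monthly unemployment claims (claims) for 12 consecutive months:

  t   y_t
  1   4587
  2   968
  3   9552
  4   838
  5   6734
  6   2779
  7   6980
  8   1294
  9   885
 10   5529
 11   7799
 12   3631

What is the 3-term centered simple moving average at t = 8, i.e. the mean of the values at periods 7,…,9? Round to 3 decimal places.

Sum of periods 7–9: 6980 + 1294 + 885 = 9159
Divide by 3: 9159 / 3 = 3053.000

3053.000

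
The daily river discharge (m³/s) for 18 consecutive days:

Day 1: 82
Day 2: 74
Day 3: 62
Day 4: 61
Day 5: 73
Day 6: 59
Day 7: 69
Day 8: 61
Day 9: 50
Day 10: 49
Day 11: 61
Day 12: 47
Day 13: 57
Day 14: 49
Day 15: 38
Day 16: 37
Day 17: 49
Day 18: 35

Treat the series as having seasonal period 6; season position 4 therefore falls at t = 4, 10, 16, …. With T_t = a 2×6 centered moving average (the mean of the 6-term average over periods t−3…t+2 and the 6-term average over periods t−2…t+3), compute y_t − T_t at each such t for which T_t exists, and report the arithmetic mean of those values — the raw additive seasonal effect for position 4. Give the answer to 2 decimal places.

Season position 4 occurs at t = 4, 10 (where T_t is defined).
t=4: T_4 = 67.4167; y_4 − T_4 = 61 − 67.4167 = -6.4167
t=10: T_10 = 55.1667; y_10 − T_10 = 49 − 55.1667 = -6.1667
Mean deviation: (-6.4167 + -6.1667) / 2 = -6.29

-6.29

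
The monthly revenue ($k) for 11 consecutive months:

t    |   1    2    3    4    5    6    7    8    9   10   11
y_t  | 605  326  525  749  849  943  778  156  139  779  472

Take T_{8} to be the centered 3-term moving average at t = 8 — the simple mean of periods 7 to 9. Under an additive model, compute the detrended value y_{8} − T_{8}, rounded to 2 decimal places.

-201.67

Trend T_8 = (778 + 156 + 139) / 3 = 1073/3 = 357.6667
Detrended value: 156 − 357.6667 = -201.67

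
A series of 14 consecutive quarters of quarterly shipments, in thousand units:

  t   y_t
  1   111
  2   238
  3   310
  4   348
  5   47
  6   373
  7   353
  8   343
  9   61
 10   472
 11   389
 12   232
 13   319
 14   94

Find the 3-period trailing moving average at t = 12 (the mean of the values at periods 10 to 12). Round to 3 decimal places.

364.333

Sum of periods 10–12: 472 + 389 + 232 = 1093
Divide by 3: 1093 / 3 = 364.333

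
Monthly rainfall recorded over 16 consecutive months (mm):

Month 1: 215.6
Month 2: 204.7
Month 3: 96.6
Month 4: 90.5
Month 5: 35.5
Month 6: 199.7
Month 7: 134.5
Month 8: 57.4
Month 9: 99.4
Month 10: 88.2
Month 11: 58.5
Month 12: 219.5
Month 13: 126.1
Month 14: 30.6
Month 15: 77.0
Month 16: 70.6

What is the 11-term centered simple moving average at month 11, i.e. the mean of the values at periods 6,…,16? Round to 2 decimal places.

105.59

Sum of periods 6–16: 199.7 + 134.5 + 57.4 + 99.4 + 88.2 + 58.5 + 219.5 + 126.1 + 30.6 + 77.0 + 70.6 = 1161.5
Divide by 11: 1161.5 / 11 = 105.59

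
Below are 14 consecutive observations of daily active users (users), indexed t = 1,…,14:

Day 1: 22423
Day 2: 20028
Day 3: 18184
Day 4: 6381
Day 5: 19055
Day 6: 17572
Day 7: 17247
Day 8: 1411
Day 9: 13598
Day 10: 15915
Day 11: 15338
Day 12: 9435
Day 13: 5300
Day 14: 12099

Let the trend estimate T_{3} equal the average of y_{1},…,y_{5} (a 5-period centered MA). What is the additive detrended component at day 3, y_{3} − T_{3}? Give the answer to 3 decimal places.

969.800

Trend T_3 = (22423 + 20028 + 18184 + 6381 + 19055) / 5 = 86071/5 = 17214.20000
Detrended value: 18184 − 17214.20000 = 969.800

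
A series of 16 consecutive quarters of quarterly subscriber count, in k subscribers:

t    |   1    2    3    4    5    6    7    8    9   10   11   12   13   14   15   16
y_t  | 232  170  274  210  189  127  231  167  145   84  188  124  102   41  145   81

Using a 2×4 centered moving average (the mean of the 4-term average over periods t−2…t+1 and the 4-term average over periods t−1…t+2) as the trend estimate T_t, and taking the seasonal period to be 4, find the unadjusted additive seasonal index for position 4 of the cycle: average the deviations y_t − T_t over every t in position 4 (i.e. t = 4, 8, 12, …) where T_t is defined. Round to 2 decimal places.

4.79

Season position 4 occurs at t = 4, 8, 12 (where T_t is defined).
t=4: T_4 = 205.3750; y_4 − T_4 = 210 − 205.3750 = 4.6250
t=8: T_8 = 162.1250; y_8 − T_8 = 167 − 162.1250 = 4.8750
t=12: T_12 = 119.1250; y_12 − T_12 = 124 − 119.1250 = 4.8750
Mean deviation: (4.6250 + 4.8750 + 4.8750) / 3 = 4.79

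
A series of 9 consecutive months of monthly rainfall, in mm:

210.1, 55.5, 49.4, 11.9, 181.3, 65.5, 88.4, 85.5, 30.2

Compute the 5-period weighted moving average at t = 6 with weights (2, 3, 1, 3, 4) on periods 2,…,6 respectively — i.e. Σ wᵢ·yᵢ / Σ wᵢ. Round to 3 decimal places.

82.846

Weighted sum: 2·55.5 + 3·49.4 + 1·11.9 + 3·181.3 + 4·65.5 = 111.0 + 148.2 + 11.9 + 543.9 + 262.0 = 1077.0
Weight total: 2 + 3 + 1 + 3 + 4 = 13
WMA = 1077.0 / 13 = 82.846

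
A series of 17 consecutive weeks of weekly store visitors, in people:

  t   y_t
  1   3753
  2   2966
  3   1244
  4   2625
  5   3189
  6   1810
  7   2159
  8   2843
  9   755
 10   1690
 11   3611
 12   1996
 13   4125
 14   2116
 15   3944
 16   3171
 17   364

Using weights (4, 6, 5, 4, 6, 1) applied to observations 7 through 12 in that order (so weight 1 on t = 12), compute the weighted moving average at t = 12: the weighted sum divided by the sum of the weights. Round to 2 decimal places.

2303.50

Weighted sum: 4·2159 + 6·2843 + 5·755 + 4·1690 + 6·3611 + 1·1996 = 8636 + 17058 + 3775 + 6760 + 21666 + 1996 = 59891
Weight total: 4 + 6 + 5 + 4 + 6 + 1 = 26
WMA = 59891 / 26 = 2303.50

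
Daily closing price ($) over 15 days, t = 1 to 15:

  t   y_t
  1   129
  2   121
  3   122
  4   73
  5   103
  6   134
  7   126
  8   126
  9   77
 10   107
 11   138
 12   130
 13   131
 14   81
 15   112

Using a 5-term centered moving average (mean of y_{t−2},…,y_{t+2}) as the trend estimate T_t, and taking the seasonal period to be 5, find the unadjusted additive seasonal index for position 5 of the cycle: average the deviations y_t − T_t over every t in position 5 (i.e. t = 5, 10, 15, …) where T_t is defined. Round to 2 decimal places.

-8.60

Season position 5 occurs at t = 5, 10 (where T_t is defined).
t=5: T_5 = 111.6000; y_5 − T_5 = 103 − 111.6000 = -8.6000
t=10: T_10 = 115.6000; y_10 − T_10 = 107 − 115.6000 = -8.6000
Mean deviation: (-8.6000 + -8.6000) / 2 = -8.60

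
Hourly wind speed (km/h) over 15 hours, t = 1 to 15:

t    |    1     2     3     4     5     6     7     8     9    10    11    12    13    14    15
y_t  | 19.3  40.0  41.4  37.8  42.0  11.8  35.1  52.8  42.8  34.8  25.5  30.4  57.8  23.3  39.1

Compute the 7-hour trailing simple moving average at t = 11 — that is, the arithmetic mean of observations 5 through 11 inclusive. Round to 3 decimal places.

34.971

Sum of periods 5–11: 42.0 + 11.8 + 35.1 + 52.8 + 42.8 + 34.8 + 25.5 = 244.8
Divide by 7: 244.8 / 7 = 34.971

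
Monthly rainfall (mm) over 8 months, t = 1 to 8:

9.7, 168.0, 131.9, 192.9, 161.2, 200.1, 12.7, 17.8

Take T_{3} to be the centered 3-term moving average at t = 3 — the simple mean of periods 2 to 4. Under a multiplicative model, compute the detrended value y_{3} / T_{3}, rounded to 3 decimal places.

0.803

Trend T_3 = (168.0 + 131.9 + 192.9) / 3 = 492.8/3 = 164.26667
Ratio to trend: 131.9 / 164.26667 = 0.803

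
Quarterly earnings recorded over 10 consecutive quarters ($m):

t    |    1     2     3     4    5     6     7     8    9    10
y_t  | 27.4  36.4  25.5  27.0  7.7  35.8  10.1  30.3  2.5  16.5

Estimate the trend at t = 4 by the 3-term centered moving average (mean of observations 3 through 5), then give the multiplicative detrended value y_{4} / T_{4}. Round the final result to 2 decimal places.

1.35

Trend T_4 = (25.5 + 27.0 + 7.7) / 3 = 60.2/3 = 20.0667
Ratio to trend: 27.0 / 20.0667 = 1.35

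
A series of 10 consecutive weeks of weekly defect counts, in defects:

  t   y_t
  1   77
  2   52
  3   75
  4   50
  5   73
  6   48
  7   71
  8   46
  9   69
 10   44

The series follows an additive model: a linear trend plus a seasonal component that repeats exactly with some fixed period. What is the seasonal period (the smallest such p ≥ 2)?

2

First differences y_{t+1} − y_t: -25, 23, -25, 23, -25, 23, …
The difference pattern repeats every 2 terms and not for any smaller step, so p = 2.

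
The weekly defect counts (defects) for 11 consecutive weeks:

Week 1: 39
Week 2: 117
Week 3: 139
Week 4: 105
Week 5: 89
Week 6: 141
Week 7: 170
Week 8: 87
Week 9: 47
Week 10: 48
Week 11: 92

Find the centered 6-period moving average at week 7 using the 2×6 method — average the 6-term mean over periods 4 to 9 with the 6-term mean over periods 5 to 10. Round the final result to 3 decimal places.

101.750

Sum over 4–9: 105 + 89 + 141 + 170 + 87 + 47 = 639
Sum over 5–10: 89 + 141 + 170 + 87 + 47 + 48 = 582
CMA at t=7 = (639 + 582) / (2·6) = 1221 / 12 = 101.750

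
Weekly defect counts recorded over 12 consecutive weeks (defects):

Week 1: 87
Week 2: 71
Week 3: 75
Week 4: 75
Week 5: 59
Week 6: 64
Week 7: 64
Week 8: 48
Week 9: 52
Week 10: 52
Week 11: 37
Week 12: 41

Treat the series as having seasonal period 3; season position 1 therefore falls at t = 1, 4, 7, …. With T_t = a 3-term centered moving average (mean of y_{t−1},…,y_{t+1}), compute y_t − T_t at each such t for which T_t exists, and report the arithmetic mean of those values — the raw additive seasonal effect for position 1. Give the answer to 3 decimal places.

5.222

Season position 1 occurs at t = 4, 7, 10 (where T_t is defined).
t=4: T_4 = 69.66667; y_4 − T_4 = 75 − 69.66667 = 5.33333
t=7: T_7 = 58.66667; y_7 − T_7 = 64 − 58.66667 = 5.33333
t=10: T_10 = 47.00000; y_10 − T_10 = 52 − 47.00000 = 5.00000
Mean deviation: (5.33333 + 5.33333 + 5.00000) / 3 = 5.222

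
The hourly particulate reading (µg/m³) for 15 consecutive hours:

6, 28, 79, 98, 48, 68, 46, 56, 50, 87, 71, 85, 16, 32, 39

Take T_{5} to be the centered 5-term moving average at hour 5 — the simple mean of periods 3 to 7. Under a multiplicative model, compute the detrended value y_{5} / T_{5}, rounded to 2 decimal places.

0.71

Trend T_5 = (79 + 98 + 48 + 68 + 46) / 5 = 339/5 = 67.8000
Ratio to trend: 48 / 67.8000 = 0.71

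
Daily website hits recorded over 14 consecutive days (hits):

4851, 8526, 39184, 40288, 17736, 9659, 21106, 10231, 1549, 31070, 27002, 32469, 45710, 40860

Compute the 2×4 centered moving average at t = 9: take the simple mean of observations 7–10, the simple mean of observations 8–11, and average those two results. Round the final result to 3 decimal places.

Sum over 7–10: 21106 + 10231 + 1549 + 31070 = 63956
Sum over 8–11: 10231 + 1549 + 31070 + 27002 = 69852
CMA at t=9 = (63956 + 69852) / (2·4) = 133808 / 8 = 16726.000

16726.000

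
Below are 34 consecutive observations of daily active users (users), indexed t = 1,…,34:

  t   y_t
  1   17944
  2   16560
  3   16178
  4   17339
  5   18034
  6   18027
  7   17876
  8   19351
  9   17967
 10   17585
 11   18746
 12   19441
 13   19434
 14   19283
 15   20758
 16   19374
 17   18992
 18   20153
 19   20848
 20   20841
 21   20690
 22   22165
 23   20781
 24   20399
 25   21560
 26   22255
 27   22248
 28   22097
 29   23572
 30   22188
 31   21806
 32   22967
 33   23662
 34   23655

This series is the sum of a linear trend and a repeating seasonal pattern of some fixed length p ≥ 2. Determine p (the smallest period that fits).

First differences y_{t+1} − y_t: -1384, -382, 1161, 695, -7, -151, 1475, -1384, -382, 1161, 695, -7, -151, 1475, -1384, -382, …
The difference pattern repeats every 7 terms and not for any smaller step, so p = 7.

7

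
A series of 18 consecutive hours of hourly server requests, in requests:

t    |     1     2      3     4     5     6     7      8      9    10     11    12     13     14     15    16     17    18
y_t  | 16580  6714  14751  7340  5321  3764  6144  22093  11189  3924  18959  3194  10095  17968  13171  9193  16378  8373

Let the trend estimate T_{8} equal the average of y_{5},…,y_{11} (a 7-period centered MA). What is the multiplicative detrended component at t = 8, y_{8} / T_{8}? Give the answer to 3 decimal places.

Trend T_8 = (5321 + 3764 + 6144 + 22093 + 11189 + 3924 + 18959) / 7 = 71394/7 = 10199.14286
Ratio to trend: 22093 / 10199.14286 = 2.166

2.166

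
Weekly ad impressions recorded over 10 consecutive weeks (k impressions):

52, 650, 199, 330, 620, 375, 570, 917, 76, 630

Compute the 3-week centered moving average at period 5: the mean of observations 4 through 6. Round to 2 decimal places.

441.67

Sum of periods 4–6: 330 + 620 + 375 = 1325
Divide by 3: 1325 / 3 = 441.67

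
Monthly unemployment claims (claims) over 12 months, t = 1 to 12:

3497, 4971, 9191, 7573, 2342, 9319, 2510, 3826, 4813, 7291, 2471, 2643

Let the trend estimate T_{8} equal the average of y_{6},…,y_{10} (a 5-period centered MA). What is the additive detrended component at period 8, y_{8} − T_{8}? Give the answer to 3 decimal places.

-1725.800

Trend T_8 = (9319 + 2510 + 3826 + 4813 + 7291) / 5 = 27759/5 = 5551.80000
Detrended value: 3826 − 5551.80000 = -1725.800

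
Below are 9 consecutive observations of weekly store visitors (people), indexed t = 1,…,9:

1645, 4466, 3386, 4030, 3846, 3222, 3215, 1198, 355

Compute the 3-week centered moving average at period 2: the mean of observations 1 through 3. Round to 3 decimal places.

Sum of periods 1–3: 1645 + 4466 + 3386 = 9497
Divide by 3: 9497 / 3 = 3165.667

3165.667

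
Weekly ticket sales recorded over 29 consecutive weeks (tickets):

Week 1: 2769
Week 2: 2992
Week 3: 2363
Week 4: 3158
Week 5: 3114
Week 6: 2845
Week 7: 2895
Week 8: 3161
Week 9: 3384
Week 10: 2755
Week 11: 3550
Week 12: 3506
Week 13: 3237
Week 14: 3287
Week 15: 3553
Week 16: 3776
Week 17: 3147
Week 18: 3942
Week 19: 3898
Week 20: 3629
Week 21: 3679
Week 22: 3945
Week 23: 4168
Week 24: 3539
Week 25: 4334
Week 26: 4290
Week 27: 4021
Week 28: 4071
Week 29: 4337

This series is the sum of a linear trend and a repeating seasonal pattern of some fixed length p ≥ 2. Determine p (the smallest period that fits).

First differences y_{t+1} − y_t: 223, -629, 795, -44, -269, 50, 266, 223, -629, 795, -44, -269, 50, 266, 223, -629, …
The difference pattern repeats every 7 terms and not for any smaller step, so p = 7.

7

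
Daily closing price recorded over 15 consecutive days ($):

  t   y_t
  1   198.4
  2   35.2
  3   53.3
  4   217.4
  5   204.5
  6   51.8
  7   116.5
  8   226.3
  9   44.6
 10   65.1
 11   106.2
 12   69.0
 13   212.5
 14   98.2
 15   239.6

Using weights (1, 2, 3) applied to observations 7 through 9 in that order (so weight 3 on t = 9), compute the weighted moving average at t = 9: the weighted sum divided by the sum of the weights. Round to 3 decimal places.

Weighted sum: 1·116.5 + 2·226.3 + 3·44.6 = 116.5 + 452.6 + 133.8 = 702.9
Weight total: 1 + 2 + 3 = 6
WMA = 702.9 / 6 = 117.150

117.150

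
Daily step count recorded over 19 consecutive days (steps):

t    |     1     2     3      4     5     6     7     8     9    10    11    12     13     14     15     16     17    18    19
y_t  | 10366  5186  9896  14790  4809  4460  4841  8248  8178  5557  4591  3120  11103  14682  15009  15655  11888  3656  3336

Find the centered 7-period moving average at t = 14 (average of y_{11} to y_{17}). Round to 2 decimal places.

Sum of periods 11–17: 4591 + 3120 + 11103 + 14682 + 15009 + 15655 + 11888 = 76048
Divide by 7: 76048 / 7 = 10864.00

10864.00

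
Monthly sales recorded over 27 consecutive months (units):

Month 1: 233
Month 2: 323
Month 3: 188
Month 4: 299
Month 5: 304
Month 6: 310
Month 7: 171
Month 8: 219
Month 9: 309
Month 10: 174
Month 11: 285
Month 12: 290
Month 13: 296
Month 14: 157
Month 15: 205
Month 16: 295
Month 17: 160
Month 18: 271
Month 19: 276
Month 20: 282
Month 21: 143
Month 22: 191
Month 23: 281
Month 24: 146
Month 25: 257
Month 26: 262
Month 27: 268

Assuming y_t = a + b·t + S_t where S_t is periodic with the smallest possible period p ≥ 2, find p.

First differences y_{t+1} − y_t: 90, -135, 111, 5, 6, -139, 48, 90, -135, 111, 5, 6, -139, 48, 90, -135, …
The difference pattern repeats every 7 terms and not for any smaller step, so p = 7.

7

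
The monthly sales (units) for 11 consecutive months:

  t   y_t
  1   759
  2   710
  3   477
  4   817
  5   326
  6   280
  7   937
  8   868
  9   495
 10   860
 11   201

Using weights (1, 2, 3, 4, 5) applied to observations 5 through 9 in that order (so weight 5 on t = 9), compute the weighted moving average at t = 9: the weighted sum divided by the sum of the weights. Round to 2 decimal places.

Weighted sum: 1·326 + 2·280 + 3·937 + 4·868 + 5·495 = 326 + 560 + 2811 + 3472 + 2475 = 9644
Weight total: 1 + 2 + 3 + 4 + 5 = 15
WMA = 9644 / 15 = 642.93

642.93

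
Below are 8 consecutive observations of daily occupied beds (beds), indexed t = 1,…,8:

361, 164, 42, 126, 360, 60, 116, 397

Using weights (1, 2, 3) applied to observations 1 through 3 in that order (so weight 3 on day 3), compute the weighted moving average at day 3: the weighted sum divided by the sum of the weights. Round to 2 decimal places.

Weighted sum: 1·361 + 2·164 + 3·42 = 361 + 328 + 126 = 815
Weight total: 1 + 2 + 3 = 6
WMA = 815 / 6 = 135.83

135.83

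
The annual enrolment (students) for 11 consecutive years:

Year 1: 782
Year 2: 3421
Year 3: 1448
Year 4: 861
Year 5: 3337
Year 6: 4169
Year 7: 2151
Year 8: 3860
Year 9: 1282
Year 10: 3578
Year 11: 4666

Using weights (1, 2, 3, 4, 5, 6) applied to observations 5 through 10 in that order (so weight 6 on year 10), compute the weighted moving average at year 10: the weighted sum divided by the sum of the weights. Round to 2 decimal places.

Weighted sum: 1·3337 + 2·4169 + 3·2151 + 4·3860 + 5·1282 + 6·3578 = 3337 + 8338 + 6453 + 15440 + 6410 + 21468 = 61446
Weight total: 1 + 2 + 3 + 4 + 5 + 6 = 21
WMA = 61446 / 21 = 2926.00

2926.00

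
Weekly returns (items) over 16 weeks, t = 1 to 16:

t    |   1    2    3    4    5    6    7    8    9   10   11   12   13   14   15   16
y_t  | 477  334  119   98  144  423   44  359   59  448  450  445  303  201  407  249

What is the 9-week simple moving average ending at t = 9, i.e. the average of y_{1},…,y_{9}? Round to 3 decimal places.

Sum of periods 1–9: 477 + 334 + 119 + 98 + 144 + 423 + 44 + 359 + 59 = 2057
Divide by 9: 2057 / 9 = 228.556

228.556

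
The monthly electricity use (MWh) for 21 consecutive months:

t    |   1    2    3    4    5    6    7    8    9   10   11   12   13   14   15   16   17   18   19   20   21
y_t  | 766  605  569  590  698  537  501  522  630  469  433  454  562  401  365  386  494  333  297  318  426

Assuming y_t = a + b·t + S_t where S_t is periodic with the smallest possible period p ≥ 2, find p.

4

First differences y_{t+1} − y_t: -161, -36, 21, 108, -161, -36, 21, 108, -161, -36, …
The difference pattern repeats every 4 terms and not for any smaller step, so p = 4.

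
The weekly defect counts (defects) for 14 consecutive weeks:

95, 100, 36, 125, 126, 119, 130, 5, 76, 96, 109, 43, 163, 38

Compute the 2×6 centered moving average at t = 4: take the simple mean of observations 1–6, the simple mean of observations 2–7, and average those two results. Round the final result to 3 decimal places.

Sum over 1–6: 95 + 100 + 36 + 125 + 126 + 119 = 601
Sum over 2–7: 100 + 36 + 125 + 126 + 119 + 130 = 636
CMA at t=4 = (601 + 636) / (2·6) = 1237 / 12 = 103.083

103.083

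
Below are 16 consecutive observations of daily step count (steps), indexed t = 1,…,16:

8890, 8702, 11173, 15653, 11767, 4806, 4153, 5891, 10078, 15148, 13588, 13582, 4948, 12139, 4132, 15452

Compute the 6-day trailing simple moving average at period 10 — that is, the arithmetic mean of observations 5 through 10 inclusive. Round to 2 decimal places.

Sum of periods 5–10: 11767 + 4806 + 4153 + 5891 + 10078 + 15148 = 51843
Divide by 6: 51843 / 6 = 8640.50

8640.50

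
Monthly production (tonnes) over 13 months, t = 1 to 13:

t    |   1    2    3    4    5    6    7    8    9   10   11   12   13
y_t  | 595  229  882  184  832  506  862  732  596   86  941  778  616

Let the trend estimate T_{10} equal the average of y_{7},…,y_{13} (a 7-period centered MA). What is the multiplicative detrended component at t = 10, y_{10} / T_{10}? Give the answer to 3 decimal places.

Trend T_10 = (862 + 732 + 596 + 86 + 941 + 778 + 616) / 7 = 4611/7 = 658.71429
Ratio to trend: 86 / 658.71429 = 0.131

0.131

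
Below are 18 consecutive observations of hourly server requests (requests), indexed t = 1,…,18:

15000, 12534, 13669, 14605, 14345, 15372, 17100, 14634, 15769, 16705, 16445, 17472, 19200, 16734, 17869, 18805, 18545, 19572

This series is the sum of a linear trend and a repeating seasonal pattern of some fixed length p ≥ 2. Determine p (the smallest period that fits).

First differences y_{t+1} − y_t: -2466, 1135, 936, -260, 1027, 1728, -2466, 1135, 936, -260, 1027, 1728, -2466, 1135, …
The difference pattern repeats every 6 terms and not for any smaller step, so p = 6.

6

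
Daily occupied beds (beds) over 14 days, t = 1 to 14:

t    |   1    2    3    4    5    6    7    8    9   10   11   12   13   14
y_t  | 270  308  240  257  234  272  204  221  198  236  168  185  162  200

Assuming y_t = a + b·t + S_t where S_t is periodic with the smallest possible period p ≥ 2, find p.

4

First differences y_{t+1} − y_t: 38, -68, 17, -23, 38, -68, 17, -23, 38, -68, …
The difference pattern repeats every 4 terms and not for any smaller step, so p = 4.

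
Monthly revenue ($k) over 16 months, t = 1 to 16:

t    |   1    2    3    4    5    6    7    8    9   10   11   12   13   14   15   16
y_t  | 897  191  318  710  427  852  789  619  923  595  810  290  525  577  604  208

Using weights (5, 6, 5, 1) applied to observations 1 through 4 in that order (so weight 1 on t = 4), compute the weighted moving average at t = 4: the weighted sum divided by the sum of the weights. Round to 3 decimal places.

Weighted sum: 5·897 + 6·191 + 5·318 + 1·710 = 4485 + 1146 + 1590 + 710 = 7931
Weight total: 5 + 6 + 5 + 1 = 17
WMA = 7931 / 17 = 466.529

466.529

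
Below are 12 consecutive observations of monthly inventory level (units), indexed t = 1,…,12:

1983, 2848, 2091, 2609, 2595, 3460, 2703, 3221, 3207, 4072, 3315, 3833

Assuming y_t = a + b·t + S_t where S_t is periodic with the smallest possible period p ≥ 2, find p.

First differences y_{t+1} − y_t: 865, -757, 518, -14, 865, -757, 518, -14, 865, -757, …
The difference pattern repeats every 4 terms and not for any smaller step, so p = 4.

4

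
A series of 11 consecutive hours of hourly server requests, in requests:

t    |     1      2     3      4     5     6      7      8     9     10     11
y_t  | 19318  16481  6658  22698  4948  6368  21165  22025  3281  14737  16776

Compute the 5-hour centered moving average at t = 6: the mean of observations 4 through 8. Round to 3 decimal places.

Sum of periods 4–8: 22698 + 4948 + 6368 + 21165 + 22025 = 77204
Divide by 5: 77204 / 5 = 15440.800

15440.800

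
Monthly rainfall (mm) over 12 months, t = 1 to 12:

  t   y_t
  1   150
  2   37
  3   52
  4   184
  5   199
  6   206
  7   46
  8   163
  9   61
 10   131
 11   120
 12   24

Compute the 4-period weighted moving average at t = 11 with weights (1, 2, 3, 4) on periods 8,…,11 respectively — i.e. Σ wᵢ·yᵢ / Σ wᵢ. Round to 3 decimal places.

Weighted sum: 1·163 + 2·61 + 3·131 + 4·120 = 163 + 122 + 393 + 480 = 1158
Weight total: 1 + 2 + 3 + 4 = 10
WMA = 1158 / 10 = 115.800

115.800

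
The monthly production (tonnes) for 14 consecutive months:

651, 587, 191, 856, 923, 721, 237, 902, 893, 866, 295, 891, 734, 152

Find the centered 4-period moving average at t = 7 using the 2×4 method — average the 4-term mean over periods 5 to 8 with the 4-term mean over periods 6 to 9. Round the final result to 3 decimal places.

692.000

Sum over 5–8: 923 + 721 + 237 + 902 = 2783
Sum over 6–9: 721 + 237 + 902 + 893 = 2753
CMA at t=7 = (2783 + 2753) / (2·4) = 5536 / 8 = 692.000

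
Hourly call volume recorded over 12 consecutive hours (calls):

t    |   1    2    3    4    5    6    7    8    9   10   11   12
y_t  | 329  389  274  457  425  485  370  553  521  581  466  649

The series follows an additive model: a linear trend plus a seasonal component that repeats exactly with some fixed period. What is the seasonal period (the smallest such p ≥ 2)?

First differences y_{t+1} − y_t: 60, -115, 183, -32, 60, -115, 183, -32, 60, -115, …
The difference pattern repeats every 4 terms and not for any smaller step, so p = 4.

4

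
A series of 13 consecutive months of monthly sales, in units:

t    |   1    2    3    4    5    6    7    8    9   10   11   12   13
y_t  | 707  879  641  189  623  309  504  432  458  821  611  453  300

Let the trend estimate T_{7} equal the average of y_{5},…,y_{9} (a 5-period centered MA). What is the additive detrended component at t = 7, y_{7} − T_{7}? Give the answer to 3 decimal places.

Trend T_7 = (623 + 309 + 504 + 432 + 458) / 5 = 2326/5 = 465.20000
Detrended value: 504 − 465.20000 = 38.800

38.800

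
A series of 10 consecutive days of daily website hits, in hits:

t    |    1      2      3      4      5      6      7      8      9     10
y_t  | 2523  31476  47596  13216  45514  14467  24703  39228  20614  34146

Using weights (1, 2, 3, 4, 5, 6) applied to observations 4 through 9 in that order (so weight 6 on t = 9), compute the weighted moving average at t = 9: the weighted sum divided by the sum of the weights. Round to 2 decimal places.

26965.76

Weighted sum: 1·13216 + 2·45514 + 3·14467 + 4·24703 + 5·39228 + 6·20614 = 13216 + 91028 + 43401 + 98812 + 196140 + 123684 = 566281
Weight total: 1 + 2 + 3 + 4 + 5 + 6 = 21
WMA = 566281 / 21 = 26965.76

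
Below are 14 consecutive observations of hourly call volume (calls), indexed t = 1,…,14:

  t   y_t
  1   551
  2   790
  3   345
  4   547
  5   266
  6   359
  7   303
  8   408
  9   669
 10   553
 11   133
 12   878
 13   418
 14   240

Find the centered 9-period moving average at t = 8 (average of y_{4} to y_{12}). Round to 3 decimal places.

457.333

Sum of periods 4–12: 547 + 266 + 359 + 303 + 408 + 669 + 553 + 133 + 878 = 4116
Divide by 9: 4116 / 9 = 457.333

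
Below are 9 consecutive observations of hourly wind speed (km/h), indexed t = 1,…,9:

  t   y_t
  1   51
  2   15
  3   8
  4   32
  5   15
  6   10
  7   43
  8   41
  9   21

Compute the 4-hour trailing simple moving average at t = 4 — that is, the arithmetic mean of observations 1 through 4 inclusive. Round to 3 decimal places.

26.500

Sum of periods 1–4: 51 + 15 + 8 + 32 = 106
Divide by 4: 106 / 4 = 26.500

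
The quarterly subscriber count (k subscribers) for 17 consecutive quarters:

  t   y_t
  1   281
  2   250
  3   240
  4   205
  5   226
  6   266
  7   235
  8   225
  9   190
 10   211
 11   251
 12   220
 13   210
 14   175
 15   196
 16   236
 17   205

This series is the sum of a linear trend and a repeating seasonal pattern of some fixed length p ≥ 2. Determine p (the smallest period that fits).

5

First differences y_{t+1} − y_t: -31, -10, -35, 21, 40, -31, -10, -35, 21, 40, -31, -10, …
The difference pattern repeats every 5 terms and not for any smaller step, so p = 5.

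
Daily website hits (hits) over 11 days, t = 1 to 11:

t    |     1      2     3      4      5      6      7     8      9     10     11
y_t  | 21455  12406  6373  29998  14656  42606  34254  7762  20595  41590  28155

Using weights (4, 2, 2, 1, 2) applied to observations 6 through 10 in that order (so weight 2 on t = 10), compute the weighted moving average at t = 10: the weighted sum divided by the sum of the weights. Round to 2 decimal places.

32566.45

Weighted sum: 4·42606 + 2·34254 + 2·7762 + 1·20595 + 2·41590 = 170424 + 68508 + 15524 + 20595 + 83180 = 358231
Weight total: 4 + 2 + 2 + 1 + 2 = 11
WMA = 358231 / 11 = 32566.45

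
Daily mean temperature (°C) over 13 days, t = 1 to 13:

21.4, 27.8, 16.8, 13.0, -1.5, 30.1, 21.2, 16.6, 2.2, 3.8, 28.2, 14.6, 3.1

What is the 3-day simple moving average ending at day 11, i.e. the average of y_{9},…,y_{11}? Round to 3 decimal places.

Sum of periods 9–11: 2.2 + 3.8 + 28.2 = 34.2
Divide by 3: 34.2 / 3 = 11.400

11.400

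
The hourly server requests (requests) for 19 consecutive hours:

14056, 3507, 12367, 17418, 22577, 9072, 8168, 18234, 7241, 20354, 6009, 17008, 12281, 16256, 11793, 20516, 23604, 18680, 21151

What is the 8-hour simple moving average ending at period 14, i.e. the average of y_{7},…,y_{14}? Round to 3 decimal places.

Sum of periods 7–14: 8168 + 18234 + 7241 + 20354 + 6009 + 17008 + 12281 + 16256 = 105551
Divide by 8: 105551 / 8 = 13193.875

13193.875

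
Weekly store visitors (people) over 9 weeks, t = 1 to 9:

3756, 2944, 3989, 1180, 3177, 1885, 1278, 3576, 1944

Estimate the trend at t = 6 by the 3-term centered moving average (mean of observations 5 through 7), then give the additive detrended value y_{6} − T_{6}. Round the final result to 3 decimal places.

Trend T_6 = (3177 + 1885 + 1278) / 3 = 6340/3 = 2113.33333
Detrended value: 1885 − 2113.33333 = -228.333

-228.333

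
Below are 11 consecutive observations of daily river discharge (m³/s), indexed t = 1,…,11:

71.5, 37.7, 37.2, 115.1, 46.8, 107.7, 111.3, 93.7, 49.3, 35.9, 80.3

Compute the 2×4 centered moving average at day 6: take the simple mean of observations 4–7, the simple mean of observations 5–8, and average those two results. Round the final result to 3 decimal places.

92.550

Sum over 4–7: 115.1 + 46.8 + 107.7 + 111.3 = 380.9
Sum over 5–8: 46.8 + 107.7 + 111.3 + 93.7 = 359.5
CMA at t=6 = (380.9 + 359.5) / (2·4) = 740.4 / 8 = 92.550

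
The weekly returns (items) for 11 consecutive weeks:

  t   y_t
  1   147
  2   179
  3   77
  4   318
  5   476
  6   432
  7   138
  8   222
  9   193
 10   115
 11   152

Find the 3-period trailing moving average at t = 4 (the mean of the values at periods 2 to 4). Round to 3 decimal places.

191.333

Sum of periods 2–4: 179 + 77 + 318 = 574
Divide by 3: 574 / 3 = 191.333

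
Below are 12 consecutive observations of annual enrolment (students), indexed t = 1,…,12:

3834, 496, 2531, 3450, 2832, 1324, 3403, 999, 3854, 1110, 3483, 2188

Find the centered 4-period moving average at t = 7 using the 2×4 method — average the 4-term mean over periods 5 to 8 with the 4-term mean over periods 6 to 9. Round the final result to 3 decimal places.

Sum over 5–8: 2832 + 1324 + 3403 + 999 = 8558
Sum over 6–9: 1324 + 3403 + 999 + 3854 = 9580
CMA at t=7 = (8558 + 9580) / (2·4) = 18138 / 8 = 2267.250

2267.250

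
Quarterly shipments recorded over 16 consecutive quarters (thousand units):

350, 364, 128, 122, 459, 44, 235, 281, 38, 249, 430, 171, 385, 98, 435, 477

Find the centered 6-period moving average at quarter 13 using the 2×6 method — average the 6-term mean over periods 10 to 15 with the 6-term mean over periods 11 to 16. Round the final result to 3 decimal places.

313.667

Sum over 10–15: 249 + 430 + 171 + 385 + 98 + 435 = 1768
Sum over 11–16: 430 + 171 + 385 + 98 + 435 + 477 = 1996
CMA at t=13 = (1768 + 1996) / (2·6) = 3764 / 12 = 313.667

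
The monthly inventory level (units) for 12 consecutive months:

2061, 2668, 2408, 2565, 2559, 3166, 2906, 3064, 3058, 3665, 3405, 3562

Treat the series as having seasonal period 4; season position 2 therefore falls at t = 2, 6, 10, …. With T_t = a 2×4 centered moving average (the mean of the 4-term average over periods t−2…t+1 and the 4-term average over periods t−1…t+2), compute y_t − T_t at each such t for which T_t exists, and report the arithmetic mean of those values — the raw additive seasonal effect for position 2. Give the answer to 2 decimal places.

Season position 2 occurs at t = 6, 10 (where T_t is defined).
t=6: T_6 = 2861.3750; y_6 − T_6 = 3166 − 2861.3750 = 304.6250
t=10: T_10 = 3360.2500; y_10 − T_10 = 3665 − 3360.2500 = 304.7500
Mean deviation: (304.6250 + 304.7500) / 2 = 304.69

304.69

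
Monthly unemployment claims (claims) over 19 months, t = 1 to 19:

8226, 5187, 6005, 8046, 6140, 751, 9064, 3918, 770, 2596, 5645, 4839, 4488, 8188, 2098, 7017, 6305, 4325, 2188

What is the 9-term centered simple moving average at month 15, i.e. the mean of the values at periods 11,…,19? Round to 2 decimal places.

5010.33

Sum of periods 11–19: 5645 + 4839 + 4488 + 8188 + 2098 + 7017 + 6305 + 4325 + 2188 = 45093
Divide by 9: 45093 / 9 = 5010.33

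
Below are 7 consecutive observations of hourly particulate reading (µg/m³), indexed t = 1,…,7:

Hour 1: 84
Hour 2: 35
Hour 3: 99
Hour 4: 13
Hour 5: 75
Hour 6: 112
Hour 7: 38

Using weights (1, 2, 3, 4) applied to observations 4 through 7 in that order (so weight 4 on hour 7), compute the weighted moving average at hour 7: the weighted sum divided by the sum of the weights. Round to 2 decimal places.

Weighted sum: 1·13 + 2·75 + 3·112 + 4·38 = 13 + 150 + 336 + 152 = 651
Weight total: 1 + 2 + 3 + 4 = 10
WMA = 651 / 10 = 65.10

65.10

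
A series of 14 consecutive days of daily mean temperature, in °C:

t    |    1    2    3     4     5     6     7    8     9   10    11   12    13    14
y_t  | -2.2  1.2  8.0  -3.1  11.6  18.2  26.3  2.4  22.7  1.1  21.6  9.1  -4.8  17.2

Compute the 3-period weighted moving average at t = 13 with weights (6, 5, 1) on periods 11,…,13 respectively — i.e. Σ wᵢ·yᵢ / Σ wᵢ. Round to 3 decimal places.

Weighted sum: 6·21.6 + 5·9.1 + 1·-4.8 = 129.6 + 45.5 + -4.8 = 170.3
Weight total: 6 + 5 + 1 = 12
WMA = 170.3 / 12 = 14.192

14.192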